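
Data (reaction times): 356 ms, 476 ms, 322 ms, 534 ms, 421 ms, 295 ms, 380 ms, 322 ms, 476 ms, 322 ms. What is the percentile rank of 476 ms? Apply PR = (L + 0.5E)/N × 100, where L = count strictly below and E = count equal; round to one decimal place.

80.0

N = 10.
Strictly below 476: 7. Equal to 476: 2.
PR = (7 + 0.5·2)/10 × 100 = 80.0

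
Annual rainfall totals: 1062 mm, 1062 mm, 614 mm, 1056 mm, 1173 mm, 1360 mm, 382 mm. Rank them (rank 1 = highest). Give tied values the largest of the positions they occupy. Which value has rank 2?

1173

Sorted (descending): 1360, 1173, 1062, 1062, 1056, 614, 382
The 2 values of 1062 occupy positions 3–4 → each gets rank 4.
Rank 2 → value 1173.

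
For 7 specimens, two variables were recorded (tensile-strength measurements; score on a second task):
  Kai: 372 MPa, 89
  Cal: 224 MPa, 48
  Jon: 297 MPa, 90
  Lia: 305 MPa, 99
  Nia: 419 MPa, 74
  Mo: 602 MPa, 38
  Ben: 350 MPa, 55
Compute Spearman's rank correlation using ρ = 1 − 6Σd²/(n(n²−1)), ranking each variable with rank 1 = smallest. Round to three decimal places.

Ranks of variable 1: 5, 1, 2, 3, 6, 7, 4
Ranks of variable 2: 5, 2, 6, 7, 4, 1, 3
d = r₁ − r₂: 0, -1, -4, -4, 2, 6, 1
d²: 0, 1, 16, 16, 4, 36, 1; Σd² = 74
ρ = 1 − 6·74/(7·48) = 1 − 444/336 = -0.321

-0.321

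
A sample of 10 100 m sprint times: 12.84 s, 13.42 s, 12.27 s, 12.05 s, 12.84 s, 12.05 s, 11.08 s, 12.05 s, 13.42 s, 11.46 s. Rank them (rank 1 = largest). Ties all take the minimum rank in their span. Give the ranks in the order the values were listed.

Sorted (descending): 13.42, 13.42, 12.84, 12.84, 12.27, 12.05, 12.05, 12.05, 11.46, 11.08
The 2 values of 13.42 occupy positions 1–2 → each gets rank 1.
The 2 values of 12.84 occupy positions 3–4 → each gets rank 3.
The 3 values of 12.05 occupy positions 6–8 → each gets rank 6.

3, 1, 5, 6, 3, 6, 10, 6, 1, 9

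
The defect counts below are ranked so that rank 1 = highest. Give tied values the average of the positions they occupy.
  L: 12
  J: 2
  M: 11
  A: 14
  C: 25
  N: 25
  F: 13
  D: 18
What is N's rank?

Sorted (descending): 25, 25, 18, 14, 13, 12, 11, 2
The 2 values of 25 occupy positions 1–2 → average rank (1+2)/2 = 1.5.
N has value 25 → rank 1.5.

1.5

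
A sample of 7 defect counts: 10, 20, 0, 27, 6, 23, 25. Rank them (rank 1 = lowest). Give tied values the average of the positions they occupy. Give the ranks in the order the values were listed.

3, 4, 1, 7, 2, 5, 6

Sorted (ascending): 0, 6, 10, 20, 23, 25, 27
No ties — each value takes its position as its rank.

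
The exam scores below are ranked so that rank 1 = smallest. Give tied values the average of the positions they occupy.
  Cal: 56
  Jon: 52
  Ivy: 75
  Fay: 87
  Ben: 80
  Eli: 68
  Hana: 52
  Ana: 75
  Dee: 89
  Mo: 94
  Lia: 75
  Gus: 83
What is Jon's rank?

Sorted (ascending): 52, 52, 56, 68, 75, 75, 75, 80, 83, 87, 89, 94
The 2 values of 52 occupy positions 1–2 → average rank (1+2)/2 = 1.5.
The 3 values of 75 occupy positions 5–7 → average rank 6.
Jon has value 52 → rank 1.5.

1.5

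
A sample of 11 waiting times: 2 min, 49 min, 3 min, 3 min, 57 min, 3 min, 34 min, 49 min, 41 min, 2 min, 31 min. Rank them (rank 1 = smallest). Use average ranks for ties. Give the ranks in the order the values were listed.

1.5, 9.5, 4, 4, 11, 4, 7, 9.5, 8, 1.5, 6

Sorted (ascending): 2, 2, 3, 3, 3, 31, 34, 41, 49, 49, 57
The 2 values of 2 occupy positions 1–2 → average rank (1+2)/2 = 1.5.
The 3 values of 3 occupy positions 3–5 → average rank 4.
The 2 values of 49 occupy positions 9–10 → average rank (9+10)/2 = 9.5.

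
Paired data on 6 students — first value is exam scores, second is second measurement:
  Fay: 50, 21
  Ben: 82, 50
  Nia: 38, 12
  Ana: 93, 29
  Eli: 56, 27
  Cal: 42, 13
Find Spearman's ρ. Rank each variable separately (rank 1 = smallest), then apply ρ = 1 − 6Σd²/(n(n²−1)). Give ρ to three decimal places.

0.943

Ranks of variable 1: 3, 5, 1, 6, 4, 2
Ranks of variable 2: 3, 6, 1, 5, 4, 2
d = r₁ − r₂: 0, -1, 0, 1, 0, 0
d²: 0, 1, 0, 1, 0, 0; Σd² = 2
ρ = 1 − 6·2/(6·35) = 1 − 12/210 = 0.943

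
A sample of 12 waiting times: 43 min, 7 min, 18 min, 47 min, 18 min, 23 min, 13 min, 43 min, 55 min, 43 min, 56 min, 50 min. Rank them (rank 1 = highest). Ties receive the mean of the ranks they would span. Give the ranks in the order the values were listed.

6, 12, 9.5, 4, 9.5, 8, 11, 6, 2, 6, 1, 3

Sorted (descending): 56, 55, 50, 47, 43, 43, 43, 23, 18, 18, 13, 7
The 3 values of 43 occupy positions 5–7 → average rank 6.
The 2 values of 18 occupy positions 9–10 → average rank (9+10)/2 = 9.5.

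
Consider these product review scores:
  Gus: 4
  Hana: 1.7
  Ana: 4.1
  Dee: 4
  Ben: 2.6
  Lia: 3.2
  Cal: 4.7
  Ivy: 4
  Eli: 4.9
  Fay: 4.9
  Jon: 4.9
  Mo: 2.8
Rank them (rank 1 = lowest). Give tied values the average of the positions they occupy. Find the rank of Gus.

Sorted (ascending): 1.7, 2.6, 2.8, 3.2, 4, 4, 4, 4.1, 4.7, 4.9, 4.9, 4.9
The 3 values of 4 occupy positions 5–7 → average rank 6.
The 3 values of 4.9 occupy positions 10–12 → average rank 11.
Gus has value 4 → rank 6.

6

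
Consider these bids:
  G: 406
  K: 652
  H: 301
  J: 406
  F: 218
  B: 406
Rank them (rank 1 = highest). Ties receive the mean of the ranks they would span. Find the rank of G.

Sorted (descending): 652, 406, 406, 406, 301, 218
The 3 values of 406 occupy positions 2–4 → average rank 3.
G has value 406 → rank 3.

3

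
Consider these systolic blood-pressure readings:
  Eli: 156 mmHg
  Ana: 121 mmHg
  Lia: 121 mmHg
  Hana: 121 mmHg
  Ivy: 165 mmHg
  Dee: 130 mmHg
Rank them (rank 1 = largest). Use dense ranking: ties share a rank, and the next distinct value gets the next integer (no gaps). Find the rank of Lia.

Sorted (descending): 165, 156, 130, 121, 121, 121
The 3 values of 121 share dense rank 4.
Remaining distinct values take the next consecutive integers.
Lia has value 121 mmHg → rank 4.

4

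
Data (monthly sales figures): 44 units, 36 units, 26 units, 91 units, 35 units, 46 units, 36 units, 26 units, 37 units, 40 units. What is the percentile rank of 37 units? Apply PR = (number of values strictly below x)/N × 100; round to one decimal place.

N = 10.
Strictly below 37: 5. Equal to 37: 1.
PR = 5/10 × 100 = 50.0

50.0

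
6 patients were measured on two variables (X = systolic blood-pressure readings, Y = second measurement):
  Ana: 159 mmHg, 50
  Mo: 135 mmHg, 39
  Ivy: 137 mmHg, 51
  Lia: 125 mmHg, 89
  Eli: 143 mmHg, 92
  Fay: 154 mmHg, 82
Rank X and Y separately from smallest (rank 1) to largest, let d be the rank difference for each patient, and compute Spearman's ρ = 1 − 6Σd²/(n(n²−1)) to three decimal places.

-0.086

Ranks of variable 1: 6, 2, 3, 1, 4, 5
Ranks of variable 2: 2, 1, 3, 5, 6, 4
d = r₁ − r₂: 4, 1, 0, -4, -2, 1
d²: 16, 1, 0, 16, 4, 1; Σd² = 38
ρ = 1 − 6·38/(6·35) = 1 − 228/210 = -0.086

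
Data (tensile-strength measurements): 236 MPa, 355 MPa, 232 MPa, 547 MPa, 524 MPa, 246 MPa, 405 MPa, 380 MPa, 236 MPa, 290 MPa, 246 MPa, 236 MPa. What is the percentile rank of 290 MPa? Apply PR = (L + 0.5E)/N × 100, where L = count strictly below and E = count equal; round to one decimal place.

N = 12.
Strictly below 290: 6. Equal to 290: 1.
PR = (6 + 0.5·1)/12 × 100 = 54.2

54.2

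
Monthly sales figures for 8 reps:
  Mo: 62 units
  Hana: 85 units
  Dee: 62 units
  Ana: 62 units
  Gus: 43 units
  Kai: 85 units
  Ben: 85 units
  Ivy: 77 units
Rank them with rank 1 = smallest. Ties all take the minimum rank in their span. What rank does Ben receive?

Sorted (ascending): 43, 62, 62, 62, 77, 85, 85, 85
The 3 values of 62 occupy positions 2–4 → each gets rank 2.
The 3 values of 85 occupy positions 6–8 → each gets rank 6.
Ben has value 85 units → rank 6.

6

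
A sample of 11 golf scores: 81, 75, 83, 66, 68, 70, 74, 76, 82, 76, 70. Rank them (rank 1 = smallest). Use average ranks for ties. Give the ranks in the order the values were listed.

Sorted (ascending): 66, 68, 70, 70, 74, 75, 76, 76, 81, 82, 83
The 2 values of 70 occupy positions 3–4 → average rank (3+4)/2 = 3.5.
The 2 values of 76 occupy positions 7–8 → average rank (7+8)/2 = 7.5.

9, 6, 11, 1, 2, 3.5, 5, 7.5, 10, 7.5, 3.5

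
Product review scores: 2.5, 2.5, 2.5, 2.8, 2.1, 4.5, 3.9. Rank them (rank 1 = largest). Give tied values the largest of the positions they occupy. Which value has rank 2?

3.9

Sorted (descending): 4.5, 3.9, 2.8, 2.5, 2.5, 2.5, 2.1
The 3 values of 2.5 occupy positions 4–6 → each gets rank 6.
Rank 2 → value 3.9.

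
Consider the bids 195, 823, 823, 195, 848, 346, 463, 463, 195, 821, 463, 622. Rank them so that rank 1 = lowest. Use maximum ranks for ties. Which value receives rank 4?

Sorted (ascending): 195, 195, 195, 346, 463, 463, 463, 622, 821, 823, 823, 848
The 3 values of 195 occupy positions 1–3 → each gets rank 3.
The 3 values of 463 occupy positions 5–7 → each gets rank 7.
The 2 values of 823 occupy positions 10–11 → each gets rank 11.
Rank 4 → value 346.

346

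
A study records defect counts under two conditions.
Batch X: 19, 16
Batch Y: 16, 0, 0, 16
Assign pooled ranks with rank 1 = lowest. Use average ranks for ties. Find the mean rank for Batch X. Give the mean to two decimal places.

Sorted (ascending): 0, 0, 16, 16, 16, 19
The 2 values of 0 occupy positions 1–2 → average rank (1+2)/2 = 1.5.
The 3 values of 16 occupy positions 3–5 → average rank 4.
Batch X values → pooled ranks: 19→6, 16→4
Mean rank = (6 + 4) / 2 = 5.00

5.00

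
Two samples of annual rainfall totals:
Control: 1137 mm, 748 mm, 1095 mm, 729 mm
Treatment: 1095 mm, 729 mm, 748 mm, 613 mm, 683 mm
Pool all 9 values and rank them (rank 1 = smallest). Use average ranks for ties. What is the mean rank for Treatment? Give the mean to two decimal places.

Sorted (ascending): 613, 683, 729, 729, 748, 748, 1095, 1095, 1137
The 2 values of 729 occupy positions 3–4 → average rank (3+4)/2 = 3.5.
The 2 values of 748 occupy positions 5–6 → average rank (5+6)/2 = 5.5.
The 2 values of 1095 occupy positions 7–8 → average rank (7+8)/2 = 7.5.
Treatment values → pooled ranks: 1095→7.5, 729→3.5, 748→5.5, 613→1, 683→2
Mean rank = (7.5 + 3.5 + 5.5 + 1 + 2) / 5 = 3.90

3.90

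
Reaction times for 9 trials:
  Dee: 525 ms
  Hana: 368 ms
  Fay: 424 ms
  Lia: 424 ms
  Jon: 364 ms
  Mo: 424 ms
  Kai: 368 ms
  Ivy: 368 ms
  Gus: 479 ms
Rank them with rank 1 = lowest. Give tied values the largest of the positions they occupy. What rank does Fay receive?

Sorted (ascending): 364, 368, 368, 368, 424, 424, 424, 479, 525
The 3 values of 368 occupy positions 2–4 → each gets rank 4.
The 3 values of 424 occupy positions 5–7 → each gets rank 7.
Fay has value 424 ms → rank 7.

7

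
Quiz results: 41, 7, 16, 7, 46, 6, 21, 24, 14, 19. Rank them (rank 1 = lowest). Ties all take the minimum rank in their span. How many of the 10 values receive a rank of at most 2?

3

Sorted (ascending): 6, 7, 7, 14, 16, 19, 21, 24, 41, 46
The 2 values of 7 occupy positions 2–3 → each gets rank 2.
Ranks ≤ 2: {1, 2, 2} → 3 values.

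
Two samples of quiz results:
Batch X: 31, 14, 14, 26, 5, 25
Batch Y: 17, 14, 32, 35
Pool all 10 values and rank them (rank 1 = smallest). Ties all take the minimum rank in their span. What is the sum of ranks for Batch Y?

26

Sorted (ascending): 5, 14, 14, 14, 17, 25, 26, 31, 32, 35
The 3 values of 14 occupy positions 2–4 → each gets rank 2.
Batch Y values → pooled ranks: 17→5, 14→2, 32→9, 35→10
Rank sum = 5 + 2 + 9 + 10 = 26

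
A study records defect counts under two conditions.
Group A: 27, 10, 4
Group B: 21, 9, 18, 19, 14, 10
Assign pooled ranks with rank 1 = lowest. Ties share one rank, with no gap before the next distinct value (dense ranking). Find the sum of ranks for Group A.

Sorted (ascending): 4, 9, 10, 10, 14, 18, 19, 21, 27
The 2 values of 10 share dense rank 3.
Remaining distinct values take the next consecutive integers.
Group A values → pooled ranks: 27→8, 10→3, 4→1
Rank sum = 8 + 3 + 1 = 12

12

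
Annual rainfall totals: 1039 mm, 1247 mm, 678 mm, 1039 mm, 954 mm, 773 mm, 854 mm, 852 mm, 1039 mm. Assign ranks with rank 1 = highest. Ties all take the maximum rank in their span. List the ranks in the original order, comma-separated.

Sorted (descending): 1247, 1039, 1039, 1039, 954, 854, 852, 773, 678
The 3 values of 1039 occupy positions 2–4 → each gets rank 4.

4, 1, 9, 4, 5, 8, 6, 7, 4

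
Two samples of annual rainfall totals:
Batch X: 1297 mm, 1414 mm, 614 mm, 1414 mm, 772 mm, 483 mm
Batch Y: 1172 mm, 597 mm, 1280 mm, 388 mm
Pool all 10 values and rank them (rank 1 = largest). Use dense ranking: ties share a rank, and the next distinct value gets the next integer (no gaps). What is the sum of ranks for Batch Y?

23

Sorted (descending): 1414, 1414, 1297, 1280, 1172, 772, 614, 597, 483, 388
The 2 values of 1414 share dense rank 1.
Remaining distinct values take the next consecutive integers.
Batch Y values → pooled ranks: 1172→4, 597→7, 1280→3, 388→9
Rank sum = 4 + 7 + 3 + 9 = 23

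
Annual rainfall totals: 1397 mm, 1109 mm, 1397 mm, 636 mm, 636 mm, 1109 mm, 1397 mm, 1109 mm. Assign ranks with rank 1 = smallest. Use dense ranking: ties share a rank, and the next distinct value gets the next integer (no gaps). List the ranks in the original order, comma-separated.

3, 2, 3, 1, 1, 2, 3, 2

Sorted (ascending): 636, 636, 1109, 1109, 1109, 1397, 1397, 1397
The 2 values of 636 share dense rank 1.
The 3 values of 1109 share dense rank 2.
The 3 values of 1397 share dense rank 3.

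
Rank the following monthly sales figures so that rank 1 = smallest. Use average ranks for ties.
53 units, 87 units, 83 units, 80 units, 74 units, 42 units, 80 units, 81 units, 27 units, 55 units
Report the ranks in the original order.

3, 10, 9, 6.5, 5, 2, 6.5, 8, 1, 4

Sorted (ascending): 27, 42, 53, 55, 74, 80, 80, 81, 83, 87
The 2 values of 80 occupy positions 6–7 → average rank (6+7)/2 = 6.5.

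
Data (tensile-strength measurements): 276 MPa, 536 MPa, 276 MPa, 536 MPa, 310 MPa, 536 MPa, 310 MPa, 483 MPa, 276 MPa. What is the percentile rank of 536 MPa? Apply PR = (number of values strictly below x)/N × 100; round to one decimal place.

N = 9.
Strictly below 536: 6. Equal to 536: 3.
PR = 6/9 × 100 = 66.7

66.7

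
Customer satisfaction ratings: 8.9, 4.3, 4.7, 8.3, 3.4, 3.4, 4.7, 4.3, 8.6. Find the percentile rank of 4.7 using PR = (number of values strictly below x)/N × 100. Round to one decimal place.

44.4

N = 9.
Strictly below 4.7: 4. Equal to 4.7: 2.
PR = 4/9 × 100 = 44.4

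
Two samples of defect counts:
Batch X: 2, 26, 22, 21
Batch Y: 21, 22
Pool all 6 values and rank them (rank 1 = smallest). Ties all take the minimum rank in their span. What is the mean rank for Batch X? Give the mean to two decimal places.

3.25

Sorted (ascending): 2, 21, 21, 22, 22, 26
The 2 values of 21 occupy positions 2–3 → each gets rank 2.
The 2 values of 22 occupy positions 4–5 → each gets rank 4.
Batch X values → pooled ranks: 2→1, 26→6, 22→4, 21→2
Mean rank = (1 + 6 + 4 + 2) / 4 = 3.25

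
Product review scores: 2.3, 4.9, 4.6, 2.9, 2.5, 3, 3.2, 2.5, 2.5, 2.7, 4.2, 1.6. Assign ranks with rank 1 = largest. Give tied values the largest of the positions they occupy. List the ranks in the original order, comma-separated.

Sorted (descending): 4.9, 4.6, 4.2, 3.2, 3, 2.9, 2.7, 2.5, 2.5, 2.5, 2.3, 1.6
The 3 values of 2.5 occupy positions 8–10 → each gets rank 10.

11, 1, 2, 6, 10, 5, 4, 10, 10, 7, 3, 12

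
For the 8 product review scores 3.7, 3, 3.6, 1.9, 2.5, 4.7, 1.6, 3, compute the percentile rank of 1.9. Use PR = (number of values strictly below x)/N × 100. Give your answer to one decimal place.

12.5

N = 8.
Strictly below 1.9: 1. Equal to 1.9: 1.
PR = 1/8 × 100 = 12.5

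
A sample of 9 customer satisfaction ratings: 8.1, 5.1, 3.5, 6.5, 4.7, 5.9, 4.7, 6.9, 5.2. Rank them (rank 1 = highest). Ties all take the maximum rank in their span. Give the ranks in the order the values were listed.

Sorted (descending): 8.1, 6.9, 6.5, 5.9, 5.2, 5.1, 4.7, 4.7, 3.5
The 2 values of 4.7 occupy positions 7–8 → each gets rank 8.

1, 6, 9, 3, 8, 4, 8, 2, 5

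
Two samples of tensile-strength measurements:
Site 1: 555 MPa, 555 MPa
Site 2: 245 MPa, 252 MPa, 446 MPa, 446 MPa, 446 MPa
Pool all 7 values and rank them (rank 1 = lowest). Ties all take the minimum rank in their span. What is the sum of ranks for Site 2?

12

Sorted (ascending): 245, 252, 446, 446, 446, 555, 555
The 3 values of 446 occupy positions 3–5 → each gets rank 3.
The 2 values of 555 occupy positions 6–7 → each gets rank 6.
Site 2 values → pooled ranks: 245→1, 252→2, 446→3, 446→3, 446→3
Rank sum = 1 + 2 + 3 + 3 + 3 = 12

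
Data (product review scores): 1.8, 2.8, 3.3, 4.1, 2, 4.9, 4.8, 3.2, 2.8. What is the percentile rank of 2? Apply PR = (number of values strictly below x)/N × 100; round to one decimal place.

N = 9.
Strictly below 2: 1. Equal to 2: 1.
PR = 1/9 × 100 = 11.1

11.1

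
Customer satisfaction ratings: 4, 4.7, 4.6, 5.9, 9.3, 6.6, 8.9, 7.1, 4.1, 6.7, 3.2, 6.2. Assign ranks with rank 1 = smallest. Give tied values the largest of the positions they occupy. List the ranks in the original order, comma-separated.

Sorted (ascending): 3.2, 4, 4.1, 4.6, 4.7, 5.9, 6.2, 6.6, 6.7, 7.1, 8.9, 9.3
No ties — each value takes its position as its rank.

2, 5, 4, 6, 12, 8, 11, 10, 3, 9, 1, 7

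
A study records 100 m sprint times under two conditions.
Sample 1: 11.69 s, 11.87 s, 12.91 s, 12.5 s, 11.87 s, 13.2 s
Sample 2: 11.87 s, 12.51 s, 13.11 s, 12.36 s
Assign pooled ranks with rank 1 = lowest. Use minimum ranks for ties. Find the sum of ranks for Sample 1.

Sorted (ascending): 11.69, 11.87, 11.87, 11.87, 12.36, 12.5, 12.51, 12.91, 13.11, 13.2
The 3 values of 11.87 occupy positions 2–4 → each gets rank 2.
Sample 1 values → pooled ranks: 11.69→1, 11.87→2, 12.91→8, 12.5→6, 11.87→2, 13.2→10
Rank sum = 1 + 2 + 8 + 6 + 2 + 10 = 29

29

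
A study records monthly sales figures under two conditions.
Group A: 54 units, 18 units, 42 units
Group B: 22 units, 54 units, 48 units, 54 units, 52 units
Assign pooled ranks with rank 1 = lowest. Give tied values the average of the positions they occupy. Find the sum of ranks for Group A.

Sorted (ascending): 18, 22, 42, 48, 52, 54, 54, 54
The 3 values of 54 occupy positions 6–8 → average rank 7.
Group A values → pooled ranks: 54→7, 18→1, 42→3
Rank sum = 7 + 1 + 3 = 11

11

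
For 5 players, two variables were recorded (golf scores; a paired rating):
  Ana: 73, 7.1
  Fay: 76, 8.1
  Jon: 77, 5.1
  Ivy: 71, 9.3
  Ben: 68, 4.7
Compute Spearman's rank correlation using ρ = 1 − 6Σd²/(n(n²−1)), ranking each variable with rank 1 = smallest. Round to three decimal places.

0.100

Ranks of variable 1: 3, 4, 5, 2, 1
Ranks of variable 2: 3, 4, 2, 5, 1
d = r₁ − r₂: 0, 0, 3, -3, 0
d²: 0, 0, 9, 9, 0; Σd² = 18
ρ = 1 − 6·18/(5·24) = 1 − 108/120 = 0.100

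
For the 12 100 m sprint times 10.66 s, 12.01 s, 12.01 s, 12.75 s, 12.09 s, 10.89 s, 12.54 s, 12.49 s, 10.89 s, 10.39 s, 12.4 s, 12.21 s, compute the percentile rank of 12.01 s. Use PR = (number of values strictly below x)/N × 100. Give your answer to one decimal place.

33.3

N = 12.
Strictly below 12.01: 4. Equal to 12.01: 2.
PR = 4/12 × 100 = 33.3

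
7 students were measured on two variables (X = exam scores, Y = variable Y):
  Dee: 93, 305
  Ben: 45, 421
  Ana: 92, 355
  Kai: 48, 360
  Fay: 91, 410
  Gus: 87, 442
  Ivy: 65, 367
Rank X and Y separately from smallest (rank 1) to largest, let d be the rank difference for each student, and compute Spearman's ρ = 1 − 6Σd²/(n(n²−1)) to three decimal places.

-0.571

Ranks of variable 1: 7, 1, 6, 2, 5, 4, 3
Ranks of variable 2: 1, 6, 2, 3, 5, 7, 4
d = r₁ − r₂: 6, -5, 4, -1, 0, -3, -1
d²: 36, 25, 16, 1, 0, 9, 1; Σd² = 88
ρ = 1 − 6·88/(7·48) = 1 − 528/336 = -0.571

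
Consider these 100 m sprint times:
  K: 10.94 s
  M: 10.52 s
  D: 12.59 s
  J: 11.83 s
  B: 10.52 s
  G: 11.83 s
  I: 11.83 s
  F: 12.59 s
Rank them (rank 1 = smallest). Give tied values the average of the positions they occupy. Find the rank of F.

7.5

Sorted (ascending): 10.52, 10.52, 10.94, 11.83, 11.83, 11.83, 12.59, 12.59
The 2 values of 10.52 occupy positions 1–2 → average rank (1+2)/2 = 1.5.
The 3 values of 11.83 occupy positions 4–6 → average rank 5.
The 2 values of 12.59 occupy positions 7–8 → average rank (7+8)/2 = 7.5.
F has value 12.59 s → rank 7.5.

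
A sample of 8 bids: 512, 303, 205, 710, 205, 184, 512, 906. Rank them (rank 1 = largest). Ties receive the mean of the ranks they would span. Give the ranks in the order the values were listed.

3.5, 5, 6.5, 2, 6.5, 8, 3.5, 1

Sorted (descending): 906, 710, 512, 512, 303, 205, 205, 184
The 2 values of 512 occupy positions 3–4 → average rank (3+4)/2 = 3.5.
The 2 values of 205 occupy positions 6–7 → average rank (6+7)/2 = 6.5.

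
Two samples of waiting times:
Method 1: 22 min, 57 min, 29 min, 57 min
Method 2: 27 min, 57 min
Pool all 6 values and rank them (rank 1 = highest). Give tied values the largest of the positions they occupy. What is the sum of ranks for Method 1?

16

Sorted (descending): 57, 57, 57, 29, 27, 22
The 3 values of 57 occupy positions 1–3 → each gets rank 3.
Method 1 values → pooled ranks: 22→6, 57→3, 29→4, 57→3
Rank sum = 6 + 3 + 4 + 3 = 16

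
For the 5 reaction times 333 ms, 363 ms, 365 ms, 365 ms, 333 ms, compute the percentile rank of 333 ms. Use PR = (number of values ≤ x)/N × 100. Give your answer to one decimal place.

N = 5.
Strictly below 333: 0. Equal to 333: 2.
PR = 2/5 × 100 = 40.0

40.0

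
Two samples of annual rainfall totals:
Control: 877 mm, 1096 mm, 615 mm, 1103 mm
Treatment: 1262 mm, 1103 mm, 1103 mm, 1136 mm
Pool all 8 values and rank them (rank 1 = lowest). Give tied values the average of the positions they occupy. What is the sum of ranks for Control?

Sorted (ascending): 615, 877, 1096, 1103, 1103, 1103, 1136, 1262
The 3 values of 1103 occupy positions 4–6 → average rank 5.
Control values → pooled ranks: 877→2, 1096→3, 615→1, 1103→5
Rank sum = 2 + 3 + 1 + 5 = 11

11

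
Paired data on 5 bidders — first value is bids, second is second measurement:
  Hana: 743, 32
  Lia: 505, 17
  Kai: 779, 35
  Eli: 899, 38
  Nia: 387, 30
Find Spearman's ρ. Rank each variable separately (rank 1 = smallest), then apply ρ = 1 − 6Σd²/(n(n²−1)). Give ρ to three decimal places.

Ranks of variable 1: 3, 2, 4, 5, 1
Ranks of variable 2: 3, 1, 4, 5, 2
d = r₁ − r₂: 0, 1, 0, 0, -1
d²: 0, 1, 0, 0, 1; Σd² = 2
ρ = 1 − 6·2/(5·24) = 1 − 12/120 = 0.900

0.900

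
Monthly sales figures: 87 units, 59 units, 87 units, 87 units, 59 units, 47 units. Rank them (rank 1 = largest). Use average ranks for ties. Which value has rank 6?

Sorted (descending): 87, 87, 87, 59, 59, 47
The 3 values of 87 occupy positions 1–3 → average rank 2.
The 2 values of 59 occupy positions 4–5 → average rank (4+5)/2 = 4.5.
Rank 6 → value 47.

47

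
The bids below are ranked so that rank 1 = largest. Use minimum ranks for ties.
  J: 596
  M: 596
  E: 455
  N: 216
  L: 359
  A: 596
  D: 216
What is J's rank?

Sorted (descending): 596, 596, 596, 455, 359, 216, 216
The 3 values of 596 occupy positions 1–3 → each gets rank 1.
The 2 values of 216 occupy positions 6–7 → each gets rank 6.
J has value 596 → rank 1.

1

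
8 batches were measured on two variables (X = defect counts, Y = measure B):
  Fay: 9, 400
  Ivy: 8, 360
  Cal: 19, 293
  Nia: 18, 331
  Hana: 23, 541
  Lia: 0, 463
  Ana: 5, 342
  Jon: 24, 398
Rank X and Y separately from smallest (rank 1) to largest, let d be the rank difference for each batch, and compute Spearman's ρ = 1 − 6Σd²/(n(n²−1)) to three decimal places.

Ranks of variable 1: 4, 3, 6, 5, 7, 1, 2, 8
Ranks of variable 2: 6, 4, 1, 2, 8, 7, 3, 5
d = r₁ − r₂: -2, -1, 5, 3, -1, -6, -1, 3
d²: 4, 1, 25, 9, 1, 36, 1, 9; Σd² = 86
ρ = 1 − 6·86/(8·63) = 1 − 516/504 = -0.024

-0.024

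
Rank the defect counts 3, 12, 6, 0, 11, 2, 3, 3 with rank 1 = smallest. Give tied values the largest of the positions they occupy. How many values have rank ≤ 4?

Sorted (ascending): 0, 2, 3, 3, 3, 6, 11, 12
The 3 values of 3 occupy positions 3–5 → each gets rank 5.
Ranks ≤ 4: {1, 2} → 2 values.

2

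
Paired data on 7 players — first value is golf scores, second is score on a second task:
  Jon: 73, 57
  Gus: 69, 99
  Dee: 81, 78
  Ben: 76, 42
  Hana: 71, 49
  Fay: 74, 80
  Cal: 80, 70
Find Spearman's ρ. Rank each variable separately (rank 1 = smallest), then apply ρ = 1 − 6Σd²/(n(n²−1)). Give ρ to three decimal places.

Ranks of variable 1: 3, 1, 7, 5, 2, 4, 6
Ranks of variable 2: 3, 7, 5, 1, 2, 6, 4
d = r₁ − r₂: 0, -6, 2, 4, 0, -2, 2
d²: 0, 36, 4, 16, 0, 4, 4; Σd² = 64
ρ = 1 − 6·64/(7·48) = 1 − 384/336 = -0.143

-0.143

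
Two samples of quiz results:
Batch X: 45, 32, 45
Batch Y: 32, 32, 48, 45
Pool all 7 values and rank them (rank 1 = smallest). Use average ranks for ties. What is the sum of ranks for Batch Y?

16

Sorted (ascending): 32, 32, 32, 45, 45, 45, 48
The 3 values of 32 occupy positions 1–3 → average rank 2.
The 3 values of 45 occupy positions 4–6 → average rank 5.
Batch Y values → pooled ranks: 32→2, 32→2, 48→7, 45→5
Rank sum = 2 + 2 + 7 + 5 = 16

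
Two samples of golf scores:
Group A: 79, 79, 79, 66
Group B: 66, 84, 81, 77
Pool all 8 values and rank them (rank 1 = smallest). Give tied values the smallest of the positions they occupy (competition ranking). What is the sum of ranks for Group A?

13

Sorted (ascending): 66, 66, 77, 79, 79, 79, 81, 84
The 2 values of 66 occupy positions 1–2 → each gets rank 1.
The 3 values of 79 occupy positions 4–6 → each gets rank 4.
Group A values → pooled ranks: 79→4, 79→4, 79→4, 66→1
Rank sum = 4 + 4 + 4 + 1 = 13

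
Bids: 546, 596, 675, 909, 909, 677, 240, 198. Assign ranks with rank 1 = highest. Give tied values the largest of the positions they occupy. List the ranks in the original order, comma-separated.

6, 5, 4, 2, 2, 3, 7, 8

Sorted (descending): 909, 909, 677, 675, 596, 546, 240, 198
The 2 values of 909 occupy positions 1–2 → each gets rank 2.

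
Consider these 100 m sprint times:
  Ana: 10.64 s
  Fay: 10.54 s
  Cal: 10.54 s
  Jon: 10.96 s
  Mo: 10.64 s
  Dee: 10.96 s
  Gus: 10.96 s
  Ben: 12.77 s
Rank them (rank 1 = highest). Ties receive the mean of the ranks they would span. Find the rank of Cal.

7.5

Sorted (descending): 12.77, 10.96, 10.96, 10.96, 10.64, 10.64, 10.54, 10.54
The 3 values of 10.96 occupy positions 2–4 → average rank 3.
The 2 values of 10.64 occupy positions 5–6 → average rank (5+6)/2 = 5.5.
The 2 values of 10.54 occupy positions 7–8 → average rank (7+8)/2 = 7.5.
Cal has value 10.54 s → rank 7.5.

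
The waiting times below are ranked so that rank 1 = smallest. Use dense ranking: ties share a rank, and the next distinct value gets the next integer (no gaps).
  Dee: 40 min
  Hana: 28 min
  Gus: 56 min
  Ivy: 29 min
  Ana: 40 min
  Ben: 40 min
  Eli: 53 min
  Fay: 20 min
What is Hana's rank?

Sorted (ascending): 20, 28, 29, 40, 40, 40, 53, 56
The 3 values of 40 share dense rank 4.
Remaining distinct values take the next consecutive integers.
Hana has value 28 min → rank 2.

2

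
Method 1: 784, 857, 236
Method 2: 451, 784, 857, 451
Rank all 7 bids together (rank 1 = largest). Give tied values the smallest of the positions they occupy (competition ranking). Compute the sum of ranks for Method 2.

Sorted (descending): 857, 857, 784, 784, 451, 451, 236
The 2 values of 857 occupy positions 1–2 → each gets rank 1.
The 2 values of 784 occupy positions 3–4 → each gets rank 3.
The 2 values of 451 occupy positions 5–6 → each gets rank 5.
Method 2 values → pooled ranks: 451→5, 784→3, 857→1, 451→5
Rank sum = 5 + 3 + 1 + 5 = 14

14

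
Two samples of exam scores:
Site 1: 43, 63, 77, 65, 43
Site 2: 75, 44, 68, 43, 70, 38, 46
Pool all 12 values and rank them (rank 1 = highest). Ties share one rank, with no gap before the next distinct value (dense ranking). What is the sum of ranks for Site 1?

30

Sorted (descending): 77, 75, 70, 68, 65, 63, 46, 44, 43, 43, 43, 38
The 3 values of 43 share dense rank 9.
Remaining distinct values take the next consecutive integers.
Site 1 values → pooled ranks: 43→9, 63→6, 77→1, 65→5, 43→9
Rank sum = 9 + 6 + 1 + 5 + 9 = 30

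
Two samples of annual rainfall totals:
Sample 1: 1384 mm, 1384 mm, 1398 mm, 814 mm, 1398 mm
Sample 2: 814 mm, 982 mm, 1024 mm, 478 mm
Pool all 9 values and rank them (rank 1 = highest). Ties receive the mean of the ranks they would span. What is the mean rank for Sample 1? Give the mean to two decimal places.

Sorted (descending): 1398, 1398, 1384, 1384, 1024, 982, 814, 814, 478
The 2 values of 1398 occupy positions 1–2 → average rank (1+2)/2 = 1.5.
The 2 values of 1384 occupy positions 3–4 → average rank (3+4)/2 = 3.5.
The 2 values of 814 occupy positions 7–8 → average rank (7+8)/2 = 7.5.
Sample 1 values → pooled ranks: 1384→3.5, 1384→3.5, 1398→1.5, 814→7.5, 1398→1.5
Mean rank = (3.5 + 3.5 + 1.5 + 7.5 + 1.5) / 5 = 3.50

3.50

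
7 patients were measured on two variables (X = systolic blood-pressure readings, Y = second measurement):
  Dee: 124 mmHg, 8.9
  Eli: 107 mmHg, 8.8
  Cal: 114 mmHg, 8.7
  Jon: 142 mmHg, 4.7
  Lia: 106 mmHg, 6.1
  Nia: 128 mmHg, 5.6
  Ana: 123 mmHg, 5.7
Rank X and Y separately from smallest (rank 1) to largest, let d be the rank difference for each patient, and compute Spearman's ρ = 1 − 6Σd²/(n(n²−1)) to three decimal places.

-0.536

Ranks of variable 1: 5, 2, 3, 7, 1, 6, 4
Ranks of variable 2: 7, 6, 5, 1, 4, 2, 3
d = r₁ − r₂: -2, -4, -2, 6, -3, 4, 1
d²: 4, 16, 4, 36, 9, 16, 1; Σd² = 86
ρ = 1 − 6·86/(7·48) = 1 − 516/336 = -0.536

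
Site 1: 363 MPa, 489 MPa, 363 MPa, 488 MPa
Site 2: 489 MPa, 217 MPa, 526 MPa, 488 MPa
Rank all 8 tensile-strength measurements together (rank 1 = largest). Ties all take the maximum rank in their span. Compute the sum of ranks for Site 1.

22

Sorted (descending): 526, 489, 489, 488, 488, 363, 363, 217
The 2 values of 489 occupy positions 2–3 → each gets rank 3.
The 2 values of 488 occupy positions 4–5 → each gets rank 5.
The 2 values of 363 occupy positions 6–7 → each gets rank 7.
Site 1 values → pooled ranks: 363→7, 489→3, 363→7, 488→5
Rank sum = 7 + 3 + 7 + 5 = 22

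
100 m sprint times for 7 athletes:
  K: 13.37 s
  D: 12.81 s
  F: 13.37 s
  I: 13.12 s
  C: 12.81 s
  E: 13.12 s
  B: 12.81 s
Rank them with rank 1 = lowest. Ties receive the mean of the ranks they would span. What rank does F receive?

6.5

Sorted (ascending): 12.81, 12.81, 12.81, 13.12, 13.12, 13.37, 13.37
The 3 values of 12.81 occupy positions 1–3 → average rank 2.
The 2 values of 13.12 occupy positions 4–5 → average rank (4+5)/2 = 4.5.
The 2 values of 13.37 occupy positions 6–7 → average rank (6+7)/2 = 6.5.
F has value 13.37 s → rank 6.5.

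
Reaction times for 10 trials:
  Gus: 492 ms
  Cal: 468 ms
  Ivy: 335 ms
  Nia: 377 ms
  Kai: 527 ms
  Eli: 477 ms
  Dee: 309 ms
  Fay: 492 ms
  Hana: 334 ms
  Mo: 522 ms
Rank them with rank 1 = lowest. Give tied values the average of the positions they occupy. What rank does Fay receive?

Sorted (ascending): 309, 334, 335, 377, 468, 477, 492, 492, 522, 527
The 2 values of 492 occupy positions 7–8 → average rank (7+8)/2 = 7.5.
Fay has value 492 ms → rank 7.5.

7.5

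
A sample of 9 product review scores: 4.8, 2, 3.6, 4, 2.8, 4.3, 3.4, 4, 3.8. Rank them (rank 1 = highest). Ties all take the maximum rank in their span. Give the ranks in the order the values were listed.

1, 9, 6, 4, 8, 2, 7, 4, 5

Sorted (descending): 4.8, 4.3, 4, 4, 3.8, 3.6, 3.4, 2.8, 2
The 2 values of 4 occupy positions 3–4 → each gets rank 4.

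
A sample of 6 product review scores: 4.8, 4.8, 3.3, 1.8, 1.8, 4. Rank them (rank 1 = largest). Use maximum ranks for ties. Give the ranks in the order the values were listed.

2, 2, 4, 6, 6, 3

Sorted (descending): 4.8, 4.8, 4, 3.3, 1.8, 1.8
The 2 values of 4.8 occupy positions 1–2 → each gets rank 2.
The 2 values of 1.8 occupy positions 5–6 → each gets rank 6.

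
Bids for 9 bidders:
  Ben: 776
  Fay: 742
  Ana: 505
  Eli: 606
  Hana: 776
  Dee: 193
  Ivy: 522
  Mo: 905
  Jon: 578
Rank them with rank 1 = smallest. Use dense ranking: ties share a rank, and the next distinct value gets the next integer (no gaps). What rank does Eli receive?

5

Sorted (ascending): 193, 505, 522, 578, 606, 742, 776, 776, 905
The 2 values of 776 share dense rank 7.
Remaining distinct values take the next consecutive integers.
Eli has value 606 → rank 5.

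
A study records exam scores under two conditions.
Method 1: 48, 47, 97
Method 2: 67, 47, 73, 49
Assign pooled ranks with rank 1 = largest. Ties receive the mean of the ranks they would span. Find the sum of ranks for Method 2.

Sorted (descending): 97, 73, 67, 49, 48, 47, 47
The 2 values of 47 occupy positions 6–7 → average rank (6+7)/2 = 6.5.
Method 2 values → pooled ranks: 67→3, 47→6.5, 73→2, 49→4
Rank sum = 3 + 6.5 + 2 + 4 = 15.5

15.5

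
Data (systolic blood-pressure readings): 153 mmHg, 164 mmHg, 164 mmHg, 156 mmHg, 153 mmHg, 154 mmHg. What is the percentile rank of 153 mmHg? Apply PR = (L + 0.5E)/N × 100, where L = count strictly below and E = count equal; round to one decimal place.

N = 6.
Strictly below 153: 0. Equal to 153: 2.
PR = (0 + 0.5·2)/6 × 100 = 16.7

16.7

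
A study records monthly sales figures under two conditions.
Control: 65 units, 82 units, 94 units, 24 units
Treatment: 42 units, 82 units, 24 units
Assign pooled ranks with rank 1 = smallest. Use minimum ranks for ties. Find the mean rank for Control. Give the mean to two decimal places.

4.25

Sorted (ascending): 24, 24, 42, 65, 82, 82, 94
The 2 values of 24 occupy positions 1–2 → each gets rank 1.
The 2 values of 82 occupy positions 5–6 → each gets rank 5.
Control values → pooled ranks: 65→4, 82→5, 94→7, 24→1
Mean rank = (4 + 5 + 7 + 1) / 4 = 4.25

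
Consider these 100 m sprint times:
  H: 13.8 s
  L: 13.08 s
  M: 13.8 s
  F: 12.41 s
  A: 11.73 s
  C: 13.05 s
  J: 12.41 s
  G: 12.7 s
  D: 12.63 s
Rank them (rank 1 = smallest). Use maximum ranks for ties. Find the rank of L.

7

Sorted (ascending): 11.73, 12.41, 12.41, 12.63, 12.7, 13.05, 13.08, 13.8, 13.8
The 2 values of 12.41 occupy positions 2–3 → each gets rank 3.
The 2 values of 13.8 occupy positions 8–9 → each gets rank 9.
L has value 13.08 s → rank 7.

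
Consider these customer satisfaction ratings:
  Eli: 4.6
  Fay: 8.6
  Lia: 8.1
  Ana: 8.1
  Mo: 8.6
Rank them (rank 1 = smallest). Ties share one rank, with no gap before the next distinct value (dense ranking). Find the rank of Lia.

2

Sorted (ascending): 4.6, 8.1, 8.1, 8.6, 8.6
The 2 values of 8.1 share dense rank 2.
The 2 values of 8.6 share dense rank 3.
Remaining distinct values take the next consecutive integers.
Lia has value 8.1 → rank 2.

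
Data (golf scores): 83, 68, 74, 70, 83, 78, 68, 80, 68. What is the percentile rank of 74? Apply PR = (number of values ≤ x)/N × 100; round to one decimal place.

N = 9.
Strictly below 74: 4. Equal to 74: 1.
PR = 5/9 × 100 = 55.6

55.6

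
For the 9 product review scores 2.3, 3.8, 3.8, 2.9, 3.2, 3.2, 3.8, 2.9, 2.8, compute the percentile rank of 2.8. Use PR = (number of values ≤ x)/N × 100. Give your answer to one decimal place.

N = 9.
Strictly below 2.8: 1. Equal to 2.8: 1.
PR = 2/9 × 100 = 22.2

22.2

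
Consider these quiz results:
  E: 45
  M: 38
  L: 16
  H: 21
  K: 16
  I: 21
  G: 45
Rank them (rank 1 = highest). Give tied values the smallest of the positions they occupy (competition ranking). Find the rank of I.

Sorted (descending): 45, 45, 38, 21, 21, 16, 16
The 2 values of 45 occupy positions 1–2 → each gets rank 1.
The 2 values of 21 occupy positions 4–5 → each gets rank 4.
The 2 values of 16 occupy positions 6–7 → each gets rank 6.
I has value 21 → rank 4.

4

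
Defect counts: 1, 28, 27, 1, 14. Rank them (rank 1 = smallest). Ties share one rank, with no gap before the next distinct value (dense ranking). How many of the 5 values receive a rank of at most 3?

4

Sorted (ascending): 1, 1, 14, 27, 28
The 2 values of 1 share dense rank 1.
Remaining distinct values take the next consecutive integers.
Ranks ≤ 3: {1, 1, 2, 3} → 4 values.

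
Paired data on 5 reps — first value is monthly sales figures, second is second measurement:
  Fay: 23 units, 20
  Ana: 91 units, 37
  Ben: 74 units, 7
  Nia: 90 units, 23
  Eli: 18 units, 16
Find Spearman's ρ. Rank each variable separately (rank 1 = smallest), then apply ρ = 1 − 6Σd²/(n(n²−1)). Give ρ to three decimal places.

0.700

Ranks of variable 1: 2, 5, 3, 4, 1
Ranks of variable 2: 3, 5, 1, 4, 2
d = r₁ − r₂: -1, 0, 2, 0, -1
d²: 1, 0, 4, 0, 1; Σd² = 6
ρ = 1 − 6·6/(5·24) = 1 − 36/120 = 0.700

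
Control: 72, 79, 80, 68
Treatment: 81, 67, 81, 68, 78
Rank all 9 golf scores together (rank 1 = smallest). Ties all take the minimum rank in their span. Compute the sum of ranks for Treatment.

24

Sorted (ascending): 67, 68, 68, 72, 78, 79, 80, 81, 81
The 2 values of 68 occupy positions 2–3 → each gets rank 2.
The 2 values of 81 occupy positions 8–9 → each gets rank 8.
Treatment values → pooled ranks: 81→8, 67→1, 81→8, 68→2, 78→5
Rank sum = 8 + 1 + 8 + 2 + 5 = 24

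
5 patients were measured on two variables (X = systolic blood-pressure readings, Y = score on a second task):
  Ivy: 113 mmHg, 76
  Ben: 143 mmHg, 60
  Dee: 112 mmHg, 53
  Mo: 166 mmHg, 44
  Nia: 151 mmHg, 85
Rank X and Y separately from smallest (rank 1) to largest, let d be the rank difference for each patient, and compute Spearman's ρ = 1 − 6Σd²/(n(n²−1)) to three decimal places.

Ranks of variable 1: 2, 3, 1, 5, 4
Ranks of variable 2: 4, 3, 2, 1, 5
d = r₁ − r₂: -2, 0, -1, 4, -1
d²: 4, 0, 1, 16, 1; Σd² = 22
ρ = 1 − 6·22/(5·24) = 1 − 132/120 = -0.100

-0.100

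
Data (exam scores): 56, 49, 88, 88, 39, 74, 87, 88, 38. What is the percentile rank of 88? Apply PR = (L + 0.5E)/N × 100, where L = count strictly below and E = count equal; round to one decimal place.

83.3

N = 9.
Strictly below 88: 6. Equal to 88: 3.
PR = (6 + 0.5·3)/9 × 100 = 83.3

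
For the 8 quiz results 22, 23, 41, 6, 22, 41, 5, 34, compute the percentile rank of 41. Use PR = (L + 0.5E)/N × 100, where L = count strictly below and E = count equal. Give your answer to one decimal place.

N = 8.
Strictly below 41: 6. Equal to 41: 2.
PR = (6 + 0.5·2)/8 × 100 = 87.5

87.5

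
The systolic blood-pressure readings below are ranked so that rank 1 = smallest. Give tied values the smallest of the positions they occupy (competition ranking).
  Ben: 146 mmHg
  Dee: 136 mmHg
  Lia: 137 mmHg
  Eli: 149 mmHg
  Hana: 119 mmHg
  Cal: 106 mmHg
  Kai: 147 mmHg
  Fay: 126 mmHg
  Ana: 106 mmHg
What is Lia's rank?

Sorted (ascending): 106, 106, 119, 126, 136, 137, 146, 147, 149
The 2 values of 106 occupy positions 1–2 → each gets rank 1.
Lia has value 137 mmHg → rank 6.

6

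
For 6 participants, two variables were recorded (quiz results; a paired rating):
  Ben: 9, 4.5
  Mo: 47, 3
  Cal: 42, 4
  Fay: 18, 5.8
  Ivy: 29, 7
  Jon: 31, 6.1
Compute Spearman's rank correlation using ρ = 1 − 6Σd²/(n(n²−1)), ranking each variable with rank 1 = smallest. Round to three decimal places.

-0.486

Ranks of variable 1: 1, 6, 5, 2, 3, 4
Ranks of variable 2: 3, 1, 2, 4, 6, 5
d = r₁ − r₂: -2, 5, 3, -2, -3, -1
d²: 4, 25, 9, 4, 9, 1; Σd² = 52
ρ = 1 − 6·52/(6·35) = 1 − 312/210 = -0.486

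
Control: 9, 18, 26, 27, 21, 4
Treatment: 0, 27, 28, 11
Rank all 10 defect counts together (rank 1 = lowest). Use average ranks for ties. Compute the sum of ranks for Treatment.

Sorted (ascending): 0, 4, 9, 11, 18, 21, 26, 27, 27, 28
The 2 values of 27 occupy positions 8–9 → average rank (8+9)/2 = 8.5.
Treatment values → pooled ranks: 0→1, 27→8.5, 28→10, 11→4
Rank sum = 1 + 8.5 + 10 + 4 = 23.5

23.5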